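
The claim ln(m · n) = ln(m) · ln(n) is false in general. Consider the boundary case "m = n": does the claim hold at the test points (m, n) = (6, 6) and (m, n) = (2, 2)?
At (6, 6): LHS = ln(36) ≈ 3.584 ≠ RHS = ln(6)² ≈ 3.21
At (2, 2): LHS = ln(4) ≈ 1.386 ≠ RHS = ln(2)² ≈ 0.4805

Answer: No, fails at both test points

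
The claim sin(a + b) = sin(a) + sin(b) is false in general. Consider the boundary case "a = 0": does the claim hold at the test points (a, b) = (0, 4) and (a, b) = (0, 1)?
Yes, holds at both test points

At (0, 4): LHS = sin(4) ≈ -0.7568, RHS = sin(4) ≈ -0.7568 → equal
At (0, 1): LHS = sin(1) ≈ 0.8415, RHS = sin(1) ≈ 0.8415 → equal

So the claim does hold at both of these boundary points, even though it is not an identity.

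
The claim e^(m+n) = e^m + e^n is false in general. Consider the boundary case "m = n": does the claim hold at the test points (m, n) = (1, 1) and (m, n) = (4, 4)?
No, fails at both test points

At (1, 1): LHS = e^2 ≈ 7.389 ≠ RHS = 2·e ≈ 5.437
At (4, 4): LHS = e^8 ≈ 2981 ≠ RHS = 2·e^4 ≈ 109.2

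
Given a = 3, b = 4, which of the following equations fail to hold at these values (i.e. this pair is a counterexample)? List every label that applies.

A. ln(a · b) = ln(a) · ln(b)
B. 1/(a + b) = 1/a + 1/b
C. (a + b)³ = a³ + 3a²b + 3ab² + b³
A, B

Evaluating each claim at the given values:
A. LHS = ln(12) ≈ 2.485, RHS = ln(3)·ln(4) ≈ 1.523 → fails here (LHS ≠ RHS)
B. LHS = 1/7, RHS = 7/12 → fails here (LHS ≠ RHS)
C. LHS = 343, RHS = 343 → holds here (LHS = RHS)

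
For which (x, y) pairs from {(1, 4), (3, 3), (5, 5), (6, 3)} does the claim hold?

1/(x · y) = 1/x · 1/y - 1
None

Testing each pair:
(1, 4): LHS = 1/4, RHS = -3/4 → fails
(3, 3): LHS = 1/9, RHS = -8/9 → fails
(5, 5): LHS = 1/25, RHS = -24/25 → fails
(6, 3): LHS = 1/18, RHS = -17/18 → fails

No pair satisfies the claim.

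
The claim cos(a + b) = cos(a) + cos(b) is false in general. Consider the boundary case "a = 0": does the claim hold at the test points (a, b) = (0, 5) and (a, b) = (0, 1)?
At (0, 5): LHS = cos(5) ≈ 0.2837 ≠ RHS = cos(5) + 1 ≈ 1.284
At (0, 1): LHS = cos(1) ≈ 0.5403 ≠ RHS = cos(1) + 1 ≈ 1.54

Answer: No, fails at both test points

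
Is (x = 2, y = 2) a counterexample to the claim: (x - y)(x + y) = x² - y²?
No

Substituting x = 2, y = 2:
LHS = (2 - 2)(2 + 2) = 0
RHS = 2² - 2² = 0

The sides agree, so this pair does not disprove the claim.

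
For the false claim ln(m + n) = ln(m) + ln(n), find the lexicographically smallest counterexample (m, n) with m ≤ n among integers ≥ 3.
Substituting (3, 3) into the claim:
LHS = ln(3 + 3) = ln(6) ≈ 1.792
RHS = ln(3) + ln(3) = 2·ln(3) ≈ 2.197

Since LHS ≠ RHS, this pair disproves the claim, and no lexicographically smaller pair (m ≤ n, integers ≥ 3) does.

For instance (5, 9) is also a counterexample (LHS = ln(14) ≈ 2.639, RHS = ln(5) + ln(9) ≈ 3.807), but it's lexicographically larger.

Answer: (m, n) = (3, 3)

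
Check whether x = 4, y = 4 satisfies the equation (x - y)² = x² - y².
Holds

Substituting x = 4, y = 4:

LHS = (4 - 4)² = 0
RHS = 4² - 4² = 0

LHS = RHS, so the equation holds at this point.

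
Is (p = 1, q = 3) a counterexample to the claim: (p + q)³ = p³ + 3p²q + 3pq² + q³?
Substituting p = 1, q = 3:
LHS = (1 + 3)³ = 64
RHS = 1³ + 3·1²·3 + 3·1·3² + 3³ = 64

The sides agree, so this pair does not disprove the claim.

Answer: No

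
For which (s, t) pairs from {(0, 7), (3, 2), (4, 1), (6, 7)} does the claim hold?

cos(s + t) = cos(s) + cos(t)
None

Testing each pair:
(0, 7): LHS = cos(7) ≈ 0.7539, RHS = cos(7) + 1 ≈ 1.754 → fails
(3, 2): LHS = cos(5) ≈ 0.2837, RHS = cos(3) + cos(2) ≈ -1.406 → fails
(4, 1): LHS = cos(5) ≈ 0.2837, RHS = cos(4) + cos(1) ≈ -0.1133 → fails
(6, 7): LHS = cos(13) ≈ 0.9074, RHS = cos(7) + cos(6) ≈ 1.714 → fails

No pair satisfies the claim.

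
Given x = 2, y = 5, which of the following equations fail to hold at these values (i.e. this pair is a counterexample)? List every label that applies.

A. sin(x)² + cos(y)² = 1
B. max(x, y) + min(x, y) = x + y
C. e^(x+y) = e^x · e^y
Evaluating each claim at the given values:
A. LHS = cos(5)² + sin(2)² ≈ 0.9073, RHS = 1 → fails here (LHS ≠ RHS)
B. LHS = 7, RHS = 7 → holds here (LHS = RHS)
C. LHS = e^7 ≈ 1097, RHS = e^7 ≈ 1097 → holds here (LHS = RHS)

Answer: A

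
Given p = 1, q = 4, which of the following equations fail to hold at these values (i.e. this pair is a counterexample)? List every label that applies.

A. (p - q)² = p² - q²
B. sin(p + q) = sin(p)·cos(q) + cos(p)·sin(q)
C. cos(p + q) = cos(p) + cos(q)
A, C

Evaluating each claim at the given values:
A. LHS = 9, RHS = -15 → fails here (LHS ≠ RHS)
B. LHS = sin(5) ≈ -0.9589, RHS = sin(1)·cos(4) + sin(4)·cos(1) ≈ -0.9589 → holds here (LHS = RHS)
C. LHS = cos(5) ≈ 0.2837, RHS = cos(4) + cos(1) ≈ -0.1133 → fails here (LHS ≠ RHS)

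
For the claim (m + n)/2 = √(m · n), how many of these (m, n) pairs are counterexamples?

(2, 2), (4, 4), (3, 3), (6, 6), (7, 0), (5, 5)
Testing each pair:
(2, 2): LHS = 2, RHS = 2 → satisfies claim
(4, 4): LHS = 4, RHS = 4 → satisfies claim
(3, 3): LHS = 3, RHS = 3 → satisfies claim
(6, 6): LHS = 6, RHS = 6 → satisfies claim
(7, 0): LHS = 7/2, RHS = 0 → counterexample
(5, 5): LHS = 5, RHS = 5 → satisfies claim

That makes 1 counterexample.

Answer: 1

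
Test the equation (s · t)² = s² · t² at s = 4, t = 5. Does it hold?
Holds

Substituting s = 4, t = 5:

LHS = (4 · 5)² = 400
RHS = 4² · 5² = 400

LHS = RHS, so the equation holds at this point.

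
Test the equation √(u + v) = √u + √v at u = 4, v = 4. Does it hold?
Substituting u = 4, v = 4:

LHS = √(4 + 4) = 2·√(2) ≈ 2.828
RHS = √4 + √4 = 4

LHS ≠ RHS, so the equation does not hold at this point.

Answer: Fails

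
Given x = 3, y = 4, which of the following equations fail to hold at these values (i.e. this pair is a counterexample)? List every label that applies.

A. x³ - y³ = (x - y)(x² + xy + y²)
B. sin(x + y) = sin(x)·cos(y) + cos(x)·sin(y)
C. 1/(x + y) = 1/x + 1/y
C

Evaluating each claim at the given values:
A. LHS = -37, RHS = -37 → holds here (LHS = RHS)
B. LHS = sin(7) ≈ 0.657, RHS = sin(3)·cos(4) + sin(4)·cos(3) ≈ 0.657 → holds here (LHS = RHS)
C. LHS = 1/7, RHS = 7/12 → fails here (LHS ≠ RHS)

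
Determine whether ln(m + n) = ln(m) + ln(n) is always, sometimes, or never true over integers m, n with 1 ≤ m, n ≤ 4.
It holds at (m, n) = (2, 2) (both sides equal ln(4) ≈ 1.386), but fails at (m, n) = (1, 3) (LHS = ln(4) ≈ 1.386, RHS = ln(3) ≈ 1.099).

Answer: Sometimes true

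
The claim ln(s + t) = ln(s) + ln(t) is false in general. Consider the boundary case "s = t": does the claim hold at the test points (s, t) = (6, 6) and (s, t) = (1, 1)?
At (6, 6): LHS = ln(12) ≈ 2.485 ≠ RHS = 2·ln(6) ≈ 3.584
At (1, 1): LHS = ln(2) ≈ 0.6931 ≠ RHS = 0

Answer: No, fails at both test points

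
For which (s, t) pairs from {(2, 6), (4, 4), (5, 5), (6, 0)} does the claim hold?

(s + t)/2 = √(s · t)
(4, 4), (5, 5)

Testing each pair:
(2, 6): LHS = 4, RHS = 2·√(3) ≈ 3.464 → fails
(4, 4): LHS = 4, RHS = 4 → holds
(5, 5): LHS = 5, RHS = 5 → holds
(6, 0): LHS = 3, RHS = 0 → fails

2 of 4 pairs satisfy the claim.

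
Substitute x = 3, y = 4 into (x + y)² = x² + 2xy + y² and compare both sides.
LHS = (3 + 4)² = 49
RHS = 3² + 2·3·4 + 4² = 49

LHS = RHS: the two sides agree.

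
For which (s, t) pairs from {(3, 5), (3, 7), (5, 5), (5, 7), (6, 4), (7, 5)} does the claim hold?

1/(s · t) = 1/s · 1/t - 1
None

Testing each pair:
(3, 5): LHS = 1/15, RHS = -14/15 → fails
(3, 7): LHS = 1/21, RHS = -20/21 → fails
(5, 5): LHS = 1/25, RHS = -24/25 → fails
(5, 7): LHS = 1/35, RHS = -34/35 → fails
(6, 4): LHS = 1/24, RHS = -23/24 → fails
(7, 5): LHS = 1/35, RHS = -34/35 → fails

No pair satisfies the claim.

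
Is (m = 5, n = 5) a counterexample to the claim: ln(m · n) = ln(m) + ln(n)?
No

Substituting m = 5, n = 5:
LHS = ln(5 · 5) = ln(25) ≈ 3.219
RHS = ln(5) + ln(5) = 2·ln(5) ≈ 3.219

The sides agree, so this pair does not disprove the claim.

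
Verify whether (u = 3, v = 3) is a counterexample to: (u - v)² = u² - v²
No

Substituting u = 3, v = 3:
LHS = (3 - 3)² = 0
RHS = 3² - 3² = 0

The sides agree, so this pair does not disprove the claim.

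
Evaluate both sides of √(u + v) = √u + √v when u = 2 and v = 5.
LHS = √(2 + 5) = √(7) ≈ 2.646
RHS = √2 + √5 = √(2) + √(5) ≈ 3.65

LHS ≠ RHS (they differ by about 1.005), so the equation does not hold here.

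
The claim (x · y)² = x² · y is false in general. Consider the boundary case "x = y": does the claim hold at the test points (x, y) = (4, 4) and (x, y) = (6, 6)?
At (4, 4): LHS = 256 ≠ RHS = 64
At (6, 6): LHS = 1296 ≠ RHS = 216

Answer: No, fails at both test points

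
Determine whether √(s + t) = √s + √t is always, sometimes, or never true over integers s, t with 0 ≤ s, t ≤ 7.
Sometimes true

It holds at (s, t) = (4, 0) (both sides equal 2), but fails at (s, t) = (6, 3) (LHS = 3, RHS = √(3) + √(6) ≈ 4.182).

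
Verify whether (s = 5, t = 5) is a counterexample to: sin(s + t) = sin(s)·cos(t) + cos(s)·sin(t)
Substituting s = 5, t = 5:
LHS = sin(5 + 5) = sin(10) ≈ -0.544
RHS = sin(5)·cos(5) + cos(5)·sin(5) = 2·sin(5)·cos(5) ≈ -0.544

The sides agree, so this pair does not disprove the claim.

Answer: No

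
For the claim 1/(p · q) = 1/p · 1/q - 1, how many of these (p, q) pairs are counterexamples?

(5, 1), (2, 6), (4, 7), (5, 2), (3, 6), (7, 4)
Testing each pair:
(5, 1): LHS = 1/5, RHS = -4/5 → counterexample
(2, 6): LHS = 1/12, RHS = -11/12 → counterexample
(4, 7): LHS = 1/28, RHS = -27/28 → counterexample
(5, 2): LHS = 1/10, RHS = -9/10 → counterexample
(3, 6): LHS = 1/18, RHS = -17/18 → counterexample
(7, 4): LHS = 1/28, RHS = -27/28 → counterexample

That makes 6 counterexamples.

Answer: 6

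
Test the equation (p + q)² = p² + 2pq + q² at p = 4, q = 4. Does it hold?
Substituting p = 4, q = 4:

LHS = (4 + 4)² = 64
RHS = 4² + 2·4·4 + 4² = 64

LHS = RHS, so the equation holds at this point.

Answer: Holds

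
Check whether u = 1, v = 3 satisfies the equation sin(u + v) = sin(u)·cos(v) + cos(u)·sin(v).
Substituting u = 1, v = 3:

LHS = sin(1 + 3) = sin(4) ≈ -0.7568
RHS = sin(1)·cos(3) + cos(1)·sin(3) = sin(1)·cos(3) + sin(3)·cos(1) ≈ -0.7568

LHS = RHS, so the equation holds at this point.

Answer: Holds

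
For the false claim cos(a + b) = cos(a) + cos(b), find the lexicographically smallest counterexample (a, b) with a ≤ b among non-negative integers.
(a, b) = (0, 0)

Substituting (0, 0) into the claim:
LHS = cos(0 + 0) = 1
RHS = cos(0) + cos(0) = 2

Since LHS ≠ RHS, this pair disproves the claim, and no lexicographically smaller pair (a ≤ b, non-negative integers) does.

For instance (5, 6) is also a counterexample (LHS = cos(11) ≈ 0.004426, RHS = cos(5) + cos(6) ≈ 1.244), but it's lexicographically larger.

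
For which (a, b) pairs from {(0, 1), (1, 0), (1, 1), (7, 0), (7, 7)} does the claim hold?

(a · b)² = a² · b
Testing each pair:
(0, 1): LHS = 0, RHS = 0 → holds
(1, 0): LHS = 0, RHS = 0 → holds
(1, 1): LHS = 1, RHS = 1 → holds
(7, 0): LHS = 0, RHS = 0 → holds
(7, 7): LHS = 2401, RHS = 343 → fails

4 of 5 pairs satisfy the claim.

Answer: (0, 1), (1, 0), (1, 1), (7, 0)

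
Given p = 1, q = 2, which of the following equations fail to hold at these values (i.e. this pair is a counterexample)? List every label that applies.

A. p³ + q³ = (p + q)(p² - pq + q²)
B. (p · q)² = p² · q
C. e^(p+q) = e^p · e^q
B

Evaluating each claim at the given values:
A. LHS = 9, RHS = 9 → holds here (LHS = RHS)
B. LHS = 4, RHS = 2 → fails here (LHS ≠ RHS)
C. LHS = e^3 ≈ 20.09, RHS = e^3 ≈ 20.09 → holds here (LHS = RHS)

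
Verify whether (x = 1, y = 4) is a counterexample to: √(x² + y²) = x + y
Substituting x = 1, y = 4:
LHS = √(1² + 4²) = √(17) ≈ 4.123
RHS = 1 + 4 = 5

Since LHS ≠ RHS, this pair disproves the claim.

Answer: Yes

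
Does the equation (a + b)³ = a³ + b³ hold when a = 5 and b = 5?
Fails

Substituting a = 5, b = 5:

LHS = (5 + 5)³ = 1000
RHS = 5³ + 5³ = 250

LHS ≠ RHS, so the equation does not hold at this point.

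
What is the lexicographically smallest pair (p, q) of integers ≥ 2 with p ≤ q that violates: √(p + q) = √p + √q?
Substituting (2, 2) into the claim:
LHS = √(2 + 2) = 2
RHS = √2 + √2 = 2·√(2) ≈ 2.828

Since LHS ≠ RHS, this pair disproves the claim, and no lexicographically smaller pair (p ≤ q, integers ≥ 2) does.

For instance (8, 8) is also a counterexample (LHS = 4, RHS = 4·√(2) ≈ 5.657), but it's lexicographically larger.

Answer: (p, q) = (2, 2)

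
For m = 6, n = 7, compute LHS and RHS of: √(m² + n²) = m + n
LHS = √(6² + 7²) = √(85) ≈ 9.22
RHS = 6 + 7 = 13

LHS ≠ RHS (they differ by about 3.78), so the equation does not hold here.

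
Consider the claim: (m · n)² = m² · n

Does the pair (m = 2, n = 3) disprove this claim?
Yes

Substituting m = 2, n = 3:
LHS = (2 · 3)² = 36
RHS = 2² · 3 = 12

Since LHS ≠ RHS, this pair disproves the claim.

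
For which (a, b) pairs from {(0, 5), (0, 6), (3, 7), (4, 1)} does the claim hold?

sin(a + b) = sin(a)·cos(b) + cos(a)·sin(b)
All pairs

Testing each pair:
(0, 5): LHS = sin(5) ≈ -0.9589, RHS = sin(5) ≈ -0.9589 → holds
(0, 6): LHS = sin(6) ≈ -0.2794, RHS = sin(6) ≈ -0.2794 → holds
(3, 7): LHS = sin(10) ≈ -0.544, RHS = sin(7)·cos(3) + sin(3)·cos(7) ≈ -0.544 → holds
(4, 1): LHS = sin(5) ≈ -0.9589, RHS = sin(1)·cos(4) + sin(4)·cos(1) ≈ -0.9589 → holds

Every pair satisfies the claim.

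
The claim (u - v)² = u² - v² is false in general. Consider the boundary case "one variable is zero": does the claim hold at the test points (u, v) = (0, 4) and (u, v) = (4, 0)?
Only at (4, 0)

At (0, 4): LHS = 16 ≠ RHS = -16
At (4, 0): LHS = 16, RHS = 16 → equal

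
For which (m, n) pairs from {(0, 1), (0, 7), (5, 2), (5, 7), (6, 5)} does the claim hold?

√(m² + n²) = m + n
(0, 1), (0, 7)

Testing each pair:
(0, 1): LHS = 1, RHS = 1 → holds
(0, 7): LHS = 7, RHS = 7 → holds
(5, 2): LHS = √(29) ≈ 5.385, RHS = 7 → fails
(5, 7): LHS = √(74) ≈ 8.602, RHS = 12 → fails
(6, 5): LHS = √(61) ≈ 7.81, RHS = 11 → fails

2 of 5 pairs satisfy the claim.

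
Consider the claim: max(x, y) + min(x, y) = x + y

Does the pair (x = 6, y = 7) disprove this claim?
Substituting x = 6, y = 7:
LHS = max(6, 7) + min(6, 7) = 13
RHS = 6 + 7 = 13

The sides agree, so this pair does not disprove the claim.

Answer: No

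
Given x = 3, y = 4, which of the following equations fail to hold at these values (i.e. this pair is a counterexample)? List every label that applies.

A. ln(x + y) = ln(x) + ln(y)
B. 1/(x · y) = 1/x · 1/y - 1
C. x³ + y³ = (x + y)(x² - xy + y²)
A, B

Evaluating each claim at the given values:
A. LHS = ln(7) ≈ 1.946, RHS = ln(3) + ln(4) ≈ 2.485 → fails here (LHS ≠ RHS)
B. LHS = 1/12, RHS = -11/12 → fails here (LHS ≠ RHS)
C. LHS = 91, RHS = 91 → holds here (LHS = RHS)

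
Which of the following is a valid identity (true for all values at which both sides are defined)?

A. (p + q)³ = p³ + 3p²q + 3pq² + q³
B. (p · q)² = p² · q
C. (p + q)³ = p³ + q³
A: holds — e.g. at (2, 2), both sides equal 64.
B: fails at (5, 5) — LHS = 625, RHS = 125.
C: fails at (3, 4) — LHS = 343, RHS = 91.

Answer: A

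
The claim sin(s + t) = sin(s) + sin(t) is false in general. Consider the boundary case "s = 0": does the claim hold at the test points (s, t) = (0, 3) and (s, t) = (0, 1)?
Yes, holds at both test points

At (0, 3): LHS = sin(3) ≈ 0.1411, RHS = sin(3) ≈ 0.1411 → equal
At (0, 1): LHS = sin(1) ≈ 0.8415, RHS = sin(1) ≈ 0.8415 → equal

So the claim does hold at both of these boundary points, even though it is not an identity.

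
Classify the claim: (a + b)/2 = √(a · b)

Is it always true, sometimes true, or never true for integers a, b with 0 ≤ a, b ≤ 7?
It holds at (a, b) = (6, 6) (both sides equal 6), but fails at (a, b) = (3, 1) (LHS = 2, RHS = √(3) ≈ 1.732).

Answer: Sometimes true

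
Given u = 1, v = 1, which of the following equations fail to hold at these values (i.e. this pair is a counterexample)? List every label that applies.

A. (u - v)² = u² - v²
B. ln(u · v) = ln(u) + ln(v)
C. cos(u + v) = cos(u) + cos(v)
C

Evaluating each claim at the given values:
A. LHS = 0, RHS = 0 → holds here (LHS = RHS)
B. LHS = 0, RHS = 0 → holds here (LHS = RHS)
C. LHS = cos(2) ≈ -0.4161, RHS = 2·cos(1) ≈ 1.081 → fails here (LHS ≠ RHS)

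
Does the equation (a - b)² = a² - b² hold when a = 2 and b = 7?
Substituting a = 2, b = 7:

LHS = (2 - 7)² = 25
RHS = 2² - 7² = -45

LHS ≠ RHS, so the equation does not hold at this point.

Answer: Fails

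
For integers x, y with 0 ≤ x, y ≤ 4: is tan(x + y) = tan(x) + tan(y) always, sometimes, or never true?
Sometimes true

It holds at (x, y) = (0, 0) (both sides equal 0), but fails at (x, y) = (2, 2) (LHS = tan(4) ≈ 1.158, RHS = 2·tan(2) ≈ -4.37).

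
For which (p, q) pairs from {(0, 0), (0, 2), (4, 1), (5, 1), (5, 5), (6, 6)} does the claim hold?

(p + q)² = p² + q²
(0, 0), (0, 2)

Testing each pair:
(0, 0): LHS = 0, RHS = 0 → holds
(0, 2): LHS = 4, RHS = 4 → holds
(4, 1): LHS = 25, RHS = 17 → fails
(5, 1): LHS = 36, RHS = 26 → fails
(5, 5): LHS = 100, RHS = 50 → fails
(6, 6): LHS = 144, RHS = 72 → fails

2 of 6 pairs satisfy the claim.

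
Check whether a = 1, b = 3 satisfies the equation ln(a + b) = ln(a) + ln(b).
Substituting a = 1, b = 3:

LHS = ln(1 + 3) = ln(4) ≈ 1.386
RHS = ln(1) + ln(3) = ln(3) ≈ 1.099

LHS ≠ RHS, so the equation does not hold at this point.

Answer: Fails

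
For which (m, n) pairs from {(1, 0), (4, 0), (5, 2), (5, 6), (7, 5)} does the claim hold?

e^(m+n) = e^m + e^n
None

Testing each pair:
(1, 0): LHS = e ≈ 2.718, RHS = 1 + e ≈ 3.718 → fails
(4, 0): LHS = e^4 ≈ 54.6, RHS = 1 + e^4 ≈ 55.6 → fails
(5, 2): LHS = e^7 ≈ 1097, RHS = e^2 + e^5 ≈ 155.8 → fails
(5, 6): LHS = e^11 ≈ 59874.1, RHS = e^5 + e^6 ≈ 551.8 → fails
(7, 5): LHS = e^12 ≈ 162754.8, RHS = e^5 + e^7 ≈ 1245 → fails

No pair satisfies the claim.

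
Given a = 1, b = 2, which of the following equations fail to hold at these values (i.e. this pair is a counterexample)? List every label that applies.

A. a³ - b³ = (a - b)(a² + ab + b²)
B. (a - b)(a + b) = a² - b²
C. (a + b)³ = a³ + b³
C

Evaluating each claim at the given values:
A. LHS = -7, RHS = -7 → holds here (LHS = RHS)
B. LHS = -3, RHS = -3 → holds here (LHS = RHS)
C. LHS = 27, RHS = 9 → fails here (LHS ≠ RHS)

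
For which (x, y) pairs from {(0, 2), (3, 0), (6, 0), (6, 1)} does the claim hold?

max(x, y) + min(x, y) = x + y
Testing each pair:
(0, 2): LHS = 2, RHS = 2 → holds
(3, 0): LHS = 3, RHS = 3 → holds
(6, 0): LHS = 6, RHS = 6 → holds
(6, 1): LHS = 7, RHS = 7 → holds

Every pair satisfies the claim.

Answer: All pairs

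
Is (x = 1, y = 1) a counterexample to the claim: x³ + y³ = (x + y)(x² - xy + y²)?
No

Substituting x = 1, y = 1:
LHS = 1³ + 1³ = 2
RHS = (1 + 1)(1² - 1·1 + 1²) = 2

The sides agree, so this pair does not disprove the claim.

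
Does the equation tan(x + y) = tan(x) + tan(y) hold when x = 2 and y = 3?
Fails

Substituting x = 2, y = 3:

LHS = tan(2 + 3) = tan(5) ≈ -3.381
RHS = tan(2) + tan(3) ≈ -2.328

LHS ≠ RHS, so the equation does not hold at this point.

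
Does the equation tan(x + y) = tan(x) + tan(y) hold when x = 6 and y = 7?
Substituting x = 6, y = 7:

LHS = tan(6 + 7) = tan(13) ≈ 0.463
RHS = tan(6) + tan(7) ≈ 0.5804

LHS ≠ RHS, so the equation does not hold at this point.

Answer: Fails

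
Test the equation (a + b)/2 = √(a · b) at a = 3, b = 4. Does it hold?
Fails

Substituting a = 3, b = 4:

LHS = (3 + 4)/2 = 7/2
RHS = √(3 · 4) = 2·√(3) ≈ 3.464

LHS ≠ RHS, so the equation does not hold at this point.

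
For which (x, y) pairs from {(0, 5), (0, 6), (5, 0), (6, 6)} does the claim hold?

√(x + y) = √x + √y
(0, 5), (0, 6), (5, 0)

Testing each pair:
(0, 5): LHS = √(5) ≈ 2.236, RHS = √(5) ≈ 2.236 → holds
(0, 6): LHS = √(6) ≈ 2.449, RHS = √(6) ≈ 2.449 → holds
(5, 0): LHS = √(5) ≈ 2.236, RHS = √(5) ≈ 2.236 → holds
(6, 6): LHS = 2·√(3) ≈ 3.464, RHS = 2·√(6) ≈ 4.899 → fails

3 of 4 pairs satisfy the claim.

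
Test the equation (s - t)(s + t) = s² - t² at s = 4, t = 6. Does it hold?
Holds

Substituting s = 4, t = 6:

LHS = (4 - 6)(4 + 6) = -20
RHS = 4² - 6² = -20

LHS = RHS, so the equation holds at this point.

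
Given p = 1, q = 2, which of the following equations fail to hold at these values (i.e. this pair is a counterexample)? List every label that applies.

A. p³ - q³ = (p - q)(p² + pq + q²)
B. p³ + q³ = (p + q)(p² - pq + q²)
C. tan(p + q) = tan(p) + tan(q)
C

Evaluating each claim at the given values:
A. LHS = -7, RHS = -7 → holds here (LHS = RHS)
B. LHS = 9, RHS = 9 → holds here (LHS = RHS)
C. LHS = tan(3) ≈ -0.1425, RHS = tan(2) + tan(1) ≈ -0.6276 → fails here (LHS ≠ RHS)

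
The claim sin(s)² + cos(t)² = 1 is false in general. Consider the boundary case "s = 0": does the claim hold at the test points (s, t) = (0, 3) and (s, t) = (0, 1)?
No, fails at both test points

At (0, 3): LHS = cos(3)² ≈ 0.9801 ≠ RHS = 1
At (0, 1): LHS = cos(1)² ≈ 0.2919 ≠ RHS = 1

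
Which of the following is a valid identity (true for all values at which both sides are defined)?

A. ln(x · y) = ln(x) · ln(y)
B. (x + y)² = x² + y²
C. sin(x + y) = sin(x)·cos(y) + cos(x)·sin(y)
A: fails at (2, 2) — LHS = ln(4) ≈ 1.386, RHS = ln(2)² ≈ 0.4805.
B: fails at (6, 7) — LHS = 169, RHS = 85.
C: holds — e.g. at (4, 4), both sides equal sin(8) ≈ 0.9894.

Answer: C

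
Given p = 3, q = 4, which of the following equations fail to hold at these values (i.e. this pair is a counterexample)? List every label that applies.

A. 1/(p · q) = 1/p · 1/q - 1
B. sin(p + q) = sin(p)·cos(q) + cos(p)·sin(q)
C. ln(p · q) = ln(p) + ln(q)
A

Evaluating each claim at the given values:
A. LHS = 1/12, RHS = -11/12 → fails here (LHS ≠ RHS)
B. LHS = sin(7) ≈ 0.657, RHS = sin(3)·cos(4) + sin(4)·cos(3) ≈ 0.657 → holds here (LHS = RHS)
C. LHS = ln(12) ≈ 2.485, RHS = ln(3) + ln(4) ≈ 2.485 → holds here (LHS = RHS)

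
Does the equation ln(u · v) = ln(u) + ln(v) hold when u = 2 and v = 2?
Substituting u = 2, v = 2:

LHS = ln(2 · 2) = ln(4) ≈ 1.386
RHS = ln(2) + ln(2) = 2·ln(2) ≈ 1.386

LHS = RHS, so the equation holds at this point.

Answer: Holds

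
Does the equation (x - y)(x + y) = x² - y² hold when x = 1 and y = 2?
Holds

Substituting x = 1, y = 2:

LHS = (1 - 2)(1 + 2) = -3
RHS = 1² - 2² = -3

LHS = RHS, so the equation holds at this point.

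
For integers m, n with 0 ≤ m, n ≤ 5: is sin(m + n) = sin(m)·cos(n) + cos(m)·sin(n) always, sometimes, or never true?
Always true

The identity holds for every pair in the range. For instance at (m, n) = (5, 1): both sides equal sin(6) ≈ -0.2794.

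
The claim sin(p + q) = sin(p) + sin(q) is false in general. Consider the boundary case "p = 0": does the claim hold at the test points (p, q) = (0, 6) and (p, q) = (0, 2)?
At (0, 6): LHS = sin(6) ≈ -0.2794, RHS = sin(6) ≈ -0.2794 → equal
At (0, 2): LHS = sin(2) ≈ 0.9093, RHS = sin(2) ≈ 0.9093 → equal

So the claim does hold at both of these boundary points, even though it is not an identity.

Answer: Yes, holds at both test points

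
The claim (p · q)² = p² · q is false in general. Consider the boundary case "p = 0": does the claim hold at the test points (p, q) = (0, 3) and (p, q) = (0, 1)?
At (0, 3): LHS = 0, RHS = 0 → equal
At (0, 1): LHS = 0, RHS = 0 → equal

So the claim does hold at both of these boundary points, even though it is not an identity.

Answer: Yes, holds at both test points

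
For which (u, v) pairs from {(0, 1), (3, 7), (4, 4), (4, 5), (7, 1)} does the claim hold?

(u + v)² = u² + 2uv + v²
Testing each pair:
(0, 1): LHS = 1, RHS = 1 → holds
(3, 7): LHS = 100, RHS = 100 → holds
(4, 4): LHS = 64, RHS = 64 → holds
(4, 5): LHS = 81, RHS = 81 → holds
(7, 1): LHS = 64, RHS = 64 → holds

Every pair satisfies the claim.

Answer: All pairs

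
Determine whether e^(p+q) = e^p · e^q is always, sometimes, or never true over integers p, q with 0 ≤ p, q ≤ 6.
Always true

The identity holds for every pair in the range. For instance at (p, q) = (6, 3): both sides equal e^9 ≈ 8103.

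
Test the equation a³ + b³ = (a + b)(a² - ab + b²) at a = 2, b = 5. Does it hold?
Holds

Substituting a = 2, b = 5:

LHS = 2³ + 5³ = 133
RHS = (2 + 5)(2² - 2·5 + 5²) = 133

LHS = RHS, so the equation holds at this point.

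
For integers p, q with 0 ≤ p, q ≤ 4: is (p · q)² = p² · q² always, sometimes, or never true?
The identity holds for every pair in the range. For instance at (p, q) = (2, 0): both sides equal 0.

Answer: Always true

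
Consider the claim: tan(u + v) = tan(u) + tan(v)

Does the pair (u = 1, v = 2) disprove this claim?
Substituting u = 1, v = 2:
LHS = tan(1 + 2) = tan(3) ≈ -0.1425
RHS = tan(1) + tan(2) ≈ -0.6276

Since LHS ≠ RHS, this pair disproves the claim.

Answer: Yes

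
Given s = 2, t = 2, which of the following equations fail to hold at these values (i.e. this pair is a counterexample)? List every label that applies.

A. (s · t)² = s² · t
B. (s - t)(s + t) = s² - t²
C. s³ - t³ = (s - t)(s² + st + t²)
A

Evaluating each claim at the given values:
A. LHS = 16, RHS = 8 → fails here (LHS ≠ RHS)
B. LHS = 0, RHS = 0 → holds here (LHS = RHS)
C. LHS = 0, RHS = 0 → holds here (LHS = RHS)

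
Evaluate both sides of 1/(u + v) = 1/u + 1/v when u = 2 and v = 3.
LHS = 1/(2 + 3) = 1/5
RHS = 1/2 + 1/3 = 5/6

LHS ≠ RHS, so the equation does not hold here.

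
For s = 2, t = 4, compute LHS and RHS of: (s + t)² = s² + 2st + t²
LHS = (2 + 4)² = 36
RHS = 2² + 2·2·4 + 4² = 36

LHS = RHS: the two sides agree.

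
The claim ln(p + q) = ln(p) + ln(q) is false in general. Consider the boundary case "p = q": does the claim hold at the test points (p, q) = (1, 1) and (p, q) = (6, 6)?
At (1, 1): LHS = ln(2) ≈ 0.6931 ≠ RHS = 0
At (6, 6): LHS = ln(12) ≈ 2.485 ≠ RHS = 2·ln(6) ≈ 3.584

Answer: No, fails at both test points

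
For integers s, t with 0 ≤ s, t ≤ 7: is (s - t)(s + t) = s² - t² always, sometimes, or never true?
Always true

The identity holds for every pair in the range. For instance at (s, t) = (1, 1): both sides equal 0.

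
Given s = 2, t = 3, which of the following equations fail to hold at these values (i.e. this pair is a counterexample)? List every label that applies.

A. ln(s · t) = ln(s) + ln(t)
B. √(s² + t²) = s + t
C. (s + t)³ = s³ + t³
B, C

Evaluating each claim at the given values:
A. LHS = ln(6) ≈ 1.792, RHS = ln(2) + ln(3) ≈ 1.792 → holds here (LHS = RHS)
B. LHS = √(13) ≈ 3.606, RHS = 5 → fails here (LHS ≠ RHS)
C. LHS = 125, RHS = 35 → fails here (LHS ≠ RHS)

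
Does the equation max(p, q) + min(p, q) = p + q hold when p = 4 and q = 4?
Substituting p = 4, q = 4:

LHS = max(4, 4) + min(4, 4) = 8
RHS = 4 + 4 = 8

LHS = RHS, so the equation holds at this point.

Answer: Holds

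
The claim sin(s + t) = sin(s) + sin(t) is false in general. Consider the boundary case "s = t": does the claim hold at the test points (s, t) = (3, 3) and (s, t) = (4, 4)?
At (3, 3): LHS = sin(6) ≈ -0.2794 ≠ RHS = 2·sin(3) ≈ 0.2822
At (4, 4): LHS = sin(8) ≈ 0.9894 ≠ RHS = 2·sin(4) ≈ -1.514

Answer: No, fails at both test points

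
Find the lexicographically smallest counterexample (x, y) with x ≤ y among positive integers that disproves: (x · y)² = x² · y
At (1, 1): both sides equal 1, so it holds there.

Substituting (1, 2) into the claim:
LHS = (1 · 2)² = 4
RHS = 1² · 2 = 2

Since LHS ≠ RHS, this pair disproves the claim, and no lexicographically smaller pair (x ≤ y, positive integers) does.

For instance (1, 6) is also a counterexample (LHS = 36, RHS = 6), but it's lexicographically larger.

Answer: (x, y) = (1, 2)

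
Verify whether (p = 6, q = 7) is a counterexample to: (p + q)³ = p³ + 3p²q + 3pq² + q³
Substituting p = 6, q = 7:
LHS = (6 + 7)³ = 2197
RHS = 6³ + 3·6²·7 + 3·6·7² + 7³ = 2197

The sides agree, so this pair does not disprove the claim.

Answer: No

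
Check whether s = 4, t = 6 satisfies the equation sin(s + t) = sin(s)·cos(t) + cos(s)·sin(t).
Holds

Substituting s = 4, t = 6:

LHS = sin(4 + 6) = sin(10) ≈ -0.544
RHS = sin(4)·cos(6) + cos(4)·sin(6) = sin(4)·cos(6) + sin(6)·cos(4) ≈ -0.544

LHS = RHS, so the equation holds at this point.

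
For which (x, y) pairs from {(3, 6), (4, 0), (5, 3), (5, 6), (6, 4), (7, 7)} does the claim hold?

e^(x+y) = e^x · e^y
All pairs

Testing each pair:
(3, 6): LHS = e^9 ≈ 8103, RHS = e^9 ≈ 8103 → holds
(4, 0): LHS = e^4 ≈ 54.6, RHS = e^4 ≈ 54.6 → holds
(5, 3): LHS = e^8 ≈ 2981, RHS = e^8 ≈ 2981 → holds
(5, 6): LHS = e^11 ≈ 59874.1, RHS = e^11 ≈ 59874.1 → holds
(6, 4): LHS = e^10 ≈ 22026.5, RHS = e^10 ≈ 22026.5 → holds
(7, 7): LHS = e^14 ≈ 1202604.3, RHS = e^14 ≈ 1202604.3 → holds

Every pair satisfies the claim.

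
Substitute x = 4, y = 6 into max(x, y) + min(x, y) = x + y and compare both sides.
LHS = max(4, 6) + min(4, 6) = 10
RHS = 4 + 6 = 10

LHS = RHS: the two sides agree.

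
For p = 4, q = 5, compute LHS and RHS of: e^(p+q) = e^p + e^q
LHS = e^(4+5) = e^9 ≈ 8103
RHS = e^4 + e^5 ≈ 203

LHS ≠ RHS (they differ by about 7900), so the equation does not hold here.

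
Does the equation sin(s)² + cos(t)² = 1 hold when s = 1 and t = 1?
Substituting s = 1, t = 1:

LHS = sin(1)² + cos(1)² = 1
RHS = 1

LHS = RHS, so the equation holds at this point.

Answer: Holds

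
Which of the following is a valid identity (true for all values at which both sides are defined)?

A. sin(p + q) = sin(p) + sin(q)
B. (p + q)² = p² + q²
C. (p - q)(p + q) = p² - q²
C

A: fails at (3, 5) — LHS = sin(8) ≈ 0.9894, RHS = sin(5) + sin(3) ≈ -0.8178.
B: fails at (4, 6) — LHS = 100, RHS = 52.
C: holds — e.g. at (1, 5), both sides equal -24.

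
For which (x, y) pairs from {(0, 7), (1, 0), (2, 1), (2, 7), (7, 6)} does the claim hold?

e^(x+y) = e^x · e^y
All pairs

Testing each pair:
(0, 7): LHS = e^7 ≈ 1097, RHS = e^7 ≈ 1097 → holds
(1, 0): LHS = e ≈ 2.718, RHS = e ≈ 2.718 → holds
(2, 1): LHS = e^3 ≈ 20.09, RHS = e^3 ≈ 20.09 → holds
(2, 7): LHS = e^9 ≈ 8103, RHS = e^9 ≈ 8103 → holds
(7, 6): LHS = e^13 ≈ 442413.4, RHS = e^13 ≈ 442413.4 → holds

Every pair satisfies the claim.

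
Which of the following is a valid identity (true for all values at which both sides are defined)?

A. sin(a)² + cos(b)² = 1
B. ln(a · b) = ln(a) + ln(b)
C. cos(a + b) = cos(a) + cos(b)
B

A: fails at (2, 5) — LHS = cos(5)² + sin(2)² ≈ 0.9073, RHS = 1.
B: holds — e.g. at (2, 5), both sides equal ln(10) ≈ 2.303.
C: fails at (1, 2) — LHS = cos(3) ≈ -0.99, RHS = cos(2) + cos(1) ≈ 0.1242.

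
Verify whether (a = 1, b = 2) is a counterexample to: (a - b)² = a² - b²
Substituting a = 1, b = 2:
LHS = (1 - 2)² = 1
RHS = 1² - 2² = -3

Since LHS ≠ RHS, this pair disproves the claim.

Answer: Yes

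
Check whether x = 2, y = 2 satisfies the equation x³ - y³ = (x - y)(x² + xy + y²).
Holds

Substituting x = 2, y = 2:

LHS = 2³ - 2³ = 0
RHS = (2 - 2)(2² + 2·2 + 2²) = 0

LHS = RHS, so the equation holds at this point.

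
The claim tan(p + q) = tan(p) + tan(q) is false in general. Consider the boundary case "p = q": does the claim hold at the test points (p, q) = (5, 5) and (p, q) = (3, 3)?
No, fails at both test points

At (5, 5): LHS = tan(10) ≈ 0.6484 ≠ RHS = 2·tan(5) ≈ -6.761
At (3, 3): LHS = tan(6) ≈ -0.291 ≠ RHS = 2·tan(3) ≈ -0.2851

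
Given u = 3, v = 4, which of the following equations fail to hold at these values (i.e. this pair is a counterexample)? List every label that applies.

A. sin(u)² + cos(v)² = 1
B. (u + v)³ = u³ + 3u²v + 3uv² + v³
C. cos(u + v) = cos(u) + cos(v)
A, C

Evaluating each claim at the given values:
A. LHS = sin(3)² + cos(4)² ≈ 0.4472, RHS = 1 → fails here (LHS ≠ RHS)
B. LHS = 343, RHS = 343 → holds here (LHS = RHS)
C. LHS = cos(7) ≈ 0.7539, RHS = cos(3) + cos(4) ≈ -1.644 → fails here (LHS ≠ RHS)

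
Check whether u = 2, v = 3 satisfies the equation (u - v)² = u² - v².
Substituting u = 2, v = 3:

LHS = (2 - 3)² = 1
RHS = 2² - 3² = -5

LHS ≠ RHS, so the equation does not hold at this point.

Answer: Fails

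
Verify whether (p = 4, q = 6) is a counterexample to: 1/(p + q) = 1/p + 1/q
Yes

Substituting p = 4, q = 6:
LHS = 1/(4 + 6) = 1/10
RHS = 1/4 + 1/6 = 5/12

Since LHS ≠ RHS, this pair disproves the claim.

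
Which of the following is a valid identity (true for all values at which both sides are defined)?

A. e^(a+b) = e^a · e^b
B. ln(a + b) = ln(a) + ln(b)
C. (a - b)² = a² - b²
A: holds — e.g. at (3, 4), both sides equal e^7 ≈ 1097.
B: fails at (2, 5) — LHS = ln(7) ≈ 1.946, RHS = ln(2) + ln(5) ≈ 2.303.
C: fails at (4, 5) — LHS = 1, RHS = -9.

Answer: A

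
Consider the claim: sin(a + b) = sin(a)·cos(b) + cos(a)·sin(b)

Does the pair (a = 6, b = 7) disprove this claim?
No

Substituting a = 6, b = 7:
LHS = sin(6 + 7) = sin(13) ≈ 0.4202
RHS = sin(6)·cos(7) + cos(6)·sin(7) = sin(6)·cos(7) + sin(7)·cos(6) ≈ 0.4202

The sides agree, so this pair does not disprove the claim.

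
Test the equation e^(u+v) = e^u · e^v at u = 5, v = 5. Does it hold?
Holds

Substituting u = 5, v = 5:

LHS = e^(5+5) = e^10 ≈ 22026.5
RHS = e^5 · e^5 = e^10 ≈ 22026.5

LHS = RHS, so the equation holds at this point.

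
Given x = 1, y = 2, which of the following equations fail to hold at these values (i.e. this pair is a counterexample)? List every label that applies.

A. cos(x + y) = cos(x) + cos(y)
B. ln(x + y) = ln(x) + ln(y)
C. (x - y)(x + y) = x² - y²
A, B

Evaluating each claim at the given values:
A. LHS = cos(3) ≈ -0.99, RHS = cos(2) + cos(1) ≈ 0.1242 → fails here (LHS ≠ RHS)
B. LHS = ln(3) ≈ 1.099, RHS = ln(2) ≈ 0.6931 → fails here (LHS ≠ RHS)
C. LHS = -3, RHS = -3 → holds here (LHS = RHS)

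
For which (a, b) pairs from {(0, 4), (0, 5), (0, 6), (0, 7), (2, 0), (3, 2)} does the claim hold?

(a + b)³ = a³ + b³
(0, 4), (0, 5), (0, 6), (0, 7), (2, 0)

Testing each pair:
(0, 4): LHS = 64, RHS = 64 → holds
(0, 5): LHS = 125, RHS = 125 → holds
(0, 6): LHS = 216, RHS = 216 → holds
(0, 7): LHS = 343, RHS = 343 → holds
(2, 0): LHS = 8, RHS = 8 → holds
(3, 2): LHS = 125, RHS = 35 → fails

5 of 6 pairs satisfy the claim.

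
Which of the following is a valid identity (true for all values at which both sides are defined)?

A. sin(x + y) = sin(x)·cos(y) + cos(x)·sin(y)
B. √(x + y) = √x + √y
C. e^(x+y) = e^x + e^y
A: holds — e.g. at (1, 5), both sides equal sin(6) ≈ -0.2794.
B: fails at (3, 7) — LHS = √(10) ≈ 3.162, RHS = √(3) + √(7) ≈ 4.378.
C: fails at (0, 1) — LHS = e ≈ 2.718, RHS = 1 + e ≈ 3.718.

Answer: A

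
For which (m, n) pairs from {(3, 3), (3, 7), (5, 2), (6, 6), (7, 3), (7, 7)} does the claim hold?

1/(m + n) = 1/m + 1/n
None

Testing each pair:
(3, 3): LHS = 1/6, RHS = 2/3 → fails
(3, 7): LHS = 1/10, RHS = 10/21 → fails
(5, 2): LHS = 1/7, RHS = 7/10 → fails
(6, 6): LHS = 1/12, RHS = 1/3 → fails
(7, 3): LHS = 1/10, RHS = 10/21 → fails
(7, 7): LHS = 1/14, RHS = 2/7 → fails

No pair satisfies the claim.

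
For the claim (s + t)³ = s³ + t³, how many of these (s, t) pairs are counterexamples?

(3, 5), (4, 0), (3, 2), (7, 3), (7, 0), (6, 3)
Testing each pair:
(3, 5): LHS = 512, RHS = 152 → counterexample
(4, 0): LHS = 64, RHS = 64 → satisfies claim
(3, 2): LHS = 125, RHS = 35 → counterexample
(7, 3): LHS = 1000, RHS = 370 → counterexample
(7, 0): LHS = 343, RHS = 343 → satisfies claim
(6, 3): LHS = 729, RHS = 243 → counterexample

That makes 4 counterexamples.

Answer: 4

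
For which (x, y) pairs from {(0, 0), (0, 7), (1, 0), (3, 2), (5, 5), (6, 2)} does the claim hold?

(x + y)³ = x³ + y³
(0, 0), (0, 7), (1, 0)

Testing each pair:
(0, 0): LHS = 0, RHS = 0 → holds
(0, 7): LHS = 343, RHS = 343 → holds
(1, 0): LHS = 1, RHS = 1 → holds
(3, 2): LHS = 125, RHS = 35 → fails
(5, 5): LHS = 1000, RHS = 250 → fails
(6, 2): LHS = 512, RHS = 224 → fails

3 of 6 pairs satisfy the claim.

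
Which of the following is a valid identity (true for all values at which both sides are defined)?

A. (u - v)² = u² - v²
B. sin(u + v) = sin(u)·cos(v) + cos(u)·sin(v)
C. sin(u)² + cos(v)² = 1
A: fails at (2, 7) — LHS = 25, RHS = -45.
B: holds — e.g. at (1, 5), both sides equal sin(6) ≈ -0.2794.
C: fails at (1, 4) — LHS = cos(4)² + sin(1)² ≈ 1.135, RHS = 1.

Answer: B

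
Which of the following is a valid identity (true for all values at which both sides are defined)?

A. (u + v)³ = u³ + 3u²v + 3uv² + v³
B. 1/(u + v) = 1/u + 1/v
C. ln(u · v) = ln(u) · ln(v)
A: holds — e.g. at (3, 3), both sides equal 216.
B: fails at (6, 7) — LHS = 1/13, RHS = 13/42.
C: fails at (3, 4) — LHS = ln(12) ≈ 2.485, RHS = ln(3)·ln(4) ≈ 1.523.

Answer: A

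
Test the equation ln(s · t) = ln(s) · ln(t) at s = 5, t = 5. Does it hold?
Substituting s = 5, t = 5:

LHS = ln(5 · 5) = ln(25) ≈ 3.219
RHS = ln(5) · ln(5) = ln(5)² ≈ 2.59

LHS ≠ RHS, so the equation does not hold at this point.

Answer: Fails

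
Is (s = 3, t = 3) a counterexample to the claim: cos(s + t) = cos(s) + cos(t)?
Substituting s = 3, t = 3:
LHS = cos(3 + 3) = cos(6) ≈ 0.9602
RHS = cos(3) + cos(3) = 2·cos(3) ≈ -1.98

Since LHS ≠ RHS, this pair disproves the claim.

Answer: Yes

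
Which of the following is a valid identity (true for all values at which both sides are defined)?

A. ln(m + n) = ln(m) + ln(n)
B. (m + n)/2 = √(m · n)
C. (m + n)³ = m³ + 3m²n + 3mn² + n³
C

A: fails at (2, 7) — LHS = ln(9) ≈ 2.197, RHS = ln(2) + ln(7) ≈ 2.639.
B: fails at (2, 7) — LHS = 9/2, RHS = √(14) ≈ 3.742.
C: holds — e.g. at (4, 6), both sides equal 1000.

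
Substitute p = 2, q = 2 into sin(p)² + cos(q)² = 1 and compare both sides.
LHS = sin(2)² + cos(2)² = 1
RHS = 1

LHS = RHS: the two sides agree.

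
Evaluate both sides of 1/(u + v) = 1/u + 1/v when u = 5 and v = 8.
LHS = 1/(5 + 8) = 1/13
RHS = 1/5 + 1/8 = 13/40

LHS ≠ RHS, so the equation does not hold here.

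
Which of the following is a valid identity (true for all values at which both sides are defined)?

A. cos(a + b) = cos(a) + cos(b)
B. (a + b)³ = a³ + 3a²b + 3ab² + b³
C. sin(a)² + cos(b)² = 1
B

A: fails at (4, 4) — LHS = cos(8) ≈ -0.1455, RHS = 2·cos(4) ≈ -1.307.
B: holds — e.g. at (2, 7), both sides equal 729.
C: fails at (3, 7) — LHS = sin(3)² + cos(7)² ≈ 0.5883, RHS = 1.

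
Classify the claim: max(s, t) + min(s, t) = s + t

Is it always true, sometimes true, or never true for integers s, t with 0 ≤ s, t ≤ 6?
Always true

The identity holds for every pair in the range. For instance at (s, t) = (4, 3): both sides equal 7.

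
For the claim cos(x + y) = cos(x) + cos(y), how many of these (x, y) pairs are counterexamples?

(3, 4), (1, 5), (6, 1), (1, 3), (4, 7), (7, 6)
Testing each pair:
(3, 4): LHS = cos(7) ≈ 0.7539, RHS = cos(3) + cos(4) ≈ -1.644 → counterexample
(1, 5): LHS = cos(6) ≈ 0.9602, RHS = cos(5) + cos(1) ≈ 0.824 → counterexample
(6, 1): LHS = cos(7) ≈ 0.7539, RHS = cos(1) + cos(6) ≈ 1.5 → counterexample
(1, 3): LHS = cos(4) ≈ -0.6536, RHS = cos(3) + cos(1) ≈ -0.4497 → counterexample
(4, 7): LHS = cos(11) ≈ 0.004426, RHS = cos(4) + cos(7) ≈ 0.1003 → counterexample
(7, 6): LHS = cos(13) ≈ 0.9074, RHS = cos(7) + cos(6) ≈ 1.714 → counterexample

That makes 6 counterexamples.

Answer: 6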